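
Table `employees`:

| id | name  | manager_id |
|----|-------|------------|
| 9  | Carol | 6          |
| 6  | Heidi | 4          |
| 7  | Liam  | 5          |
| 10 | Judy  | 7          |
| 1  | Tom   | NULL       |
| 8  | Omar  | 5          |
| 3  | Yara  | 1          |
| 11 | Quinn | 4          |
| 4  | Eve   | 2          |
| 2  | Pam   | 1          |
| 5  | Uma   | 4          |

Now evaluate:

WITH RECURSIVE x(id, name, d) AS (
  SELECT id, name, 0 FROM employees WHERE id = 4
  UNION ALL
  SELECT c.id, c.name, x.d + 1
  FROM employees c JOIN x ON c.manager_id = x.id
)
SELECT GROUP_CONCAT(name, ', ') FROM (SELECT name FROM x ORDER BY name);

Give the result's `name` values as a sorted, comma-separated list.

Carol, Eve, Heidi, Judy, Liam, Omar, Quinn, Uma

Base: id=4 (Eve) at d 0.
Iteration 1: rows with manager_id in {4} -> Uma (id 5, d 1), Heidi (id 6, d 1), Quinn (id 11, d 1).
Iteration 2: rows with manager_id in {5,6,11} -> Liam (id 7, d 2), Omar (id 8, d 2), Carol (id 9, d 2).
Iteration 3: rows with manager_id in {7,8,9} -> Judy (id 10, d 3).
Iteration 4: no rows with manager_id in {10}; recursion stops.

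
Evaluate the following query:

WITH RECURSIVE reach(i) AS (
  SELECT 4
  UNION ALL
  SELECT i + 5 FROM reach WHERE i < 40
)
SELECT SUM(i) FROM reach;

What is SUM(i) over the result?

Base: i=4.
Iteration 1: 4 < 40 holds -> i = 4 + 5 = 9.
Iteration 2: 9 < 40 holds -> i = 9 + 5 = 14.
Iteration 3: 14 < 40 holds -> i = 14 + 5 = 19.
Iteration 4: 19 < 40 holds -> i = 19 + 5 = 24.
Iteration 5: 24 < 40 holds -> i = 24 + 5 = 29.
Iteration 6: 29 < 40 holds -> i = 29 + 5 = 34.
Iteration 7: 34 < 40 holds -> i = 34 + 5 = 39.
Iteration 8: 39 < 40 holds -> i = 39 + 5 = 44.
Iteration 9: 44 < 40 fails; recursion stops.
SUM(i) = 4 + 9 + 14 + 19 + 24 + 29 + 34 + 39 + 44 = 216.

216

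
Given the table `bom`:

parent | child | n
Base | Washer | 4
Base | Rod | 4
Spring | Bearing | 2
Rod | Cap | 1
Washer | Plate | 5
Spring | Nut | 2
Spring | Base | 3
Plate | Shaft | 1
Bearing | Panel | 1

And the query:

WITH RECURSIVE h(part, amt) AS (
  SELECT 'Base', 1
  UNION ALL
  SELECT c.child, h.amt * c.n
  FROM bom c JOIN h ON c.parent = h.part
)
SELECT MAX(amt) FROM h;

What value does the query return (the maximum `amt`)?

20

Base: (Base, amt=1).
Iteration 1: components of {Base} -> Rod = 1*4 = 4, Washer = 1*4 = 4.
Iteration 2: components of {Rod,Washer} -> Cap = 4*1 = 4, Plate = 4*5 = 20.
Iteration 3: components of {Cap,Plate} -> Shaft = 20*1 = 20.
Iteration 4: no further components; recursion stops.
amt values: 1, 4, 4, 4, 20, 20; the maximum is 20.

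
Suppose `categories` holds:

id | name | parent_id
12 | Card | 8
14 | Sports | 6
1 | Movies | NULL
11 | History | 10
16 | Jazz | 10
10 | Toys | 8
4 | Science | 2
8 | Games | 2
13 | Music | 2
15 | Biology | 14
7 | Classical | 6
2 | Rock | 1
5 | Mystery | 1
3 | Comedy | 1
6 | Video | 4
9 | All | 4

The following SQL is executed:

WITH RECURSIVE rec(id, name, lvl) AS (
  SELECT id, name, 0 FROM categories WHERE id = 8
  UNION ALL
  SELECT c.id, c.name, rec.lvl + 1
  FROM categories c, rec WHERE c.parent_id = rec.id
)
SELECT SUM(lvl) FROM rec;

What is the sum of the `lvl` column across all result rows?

6

Base: id=8 (Games) at lvl 0.
Iteration 1: rows with parent_id in {8} -> Toys (id 10, lvl 1), Card (id 12, lvl 1).
Iteration 2: rows with parent_id in {10,12} -> History (id 11, lvl 2), Jazz (id 16, lvl 2).
Iteration 3: no rows with parent_id in {11,16}; recursion stops.
SUM(lvl) = 0 + 1 + 1 + 2 + 2 = 6.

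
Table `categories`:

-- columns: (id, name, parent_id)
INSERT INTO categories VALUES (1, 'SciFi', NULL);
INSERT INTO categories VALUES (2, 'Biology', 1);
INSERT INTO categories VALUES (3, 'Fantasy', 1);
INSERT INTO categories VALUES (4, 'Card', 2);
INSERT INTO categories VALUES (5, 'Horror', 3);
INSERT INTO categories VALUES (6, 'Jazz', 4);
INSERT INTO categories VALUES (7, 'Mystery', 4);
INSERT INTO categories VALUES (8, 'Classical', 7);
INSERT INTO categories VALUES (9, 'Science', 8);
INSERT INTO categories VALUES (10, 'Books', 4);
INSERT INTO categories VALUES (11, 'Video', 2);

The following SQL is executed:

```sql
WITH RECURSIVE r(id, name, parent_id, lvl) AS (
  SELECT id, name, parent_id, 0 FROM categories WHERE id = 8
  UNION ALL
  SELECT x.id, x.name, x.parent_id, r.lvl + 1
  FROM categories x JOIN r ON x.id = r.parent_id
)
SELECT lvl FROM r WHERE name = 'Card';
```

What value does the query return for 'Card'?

2

Base: id=8 (Classical), parent_id=7, lvl 0.
Iteration 1: join on id=7 -> Mystery (id 7, parent_id=4, lvl 1).
Iteration 2: join on id=4 -> Card (id 4, parent_id=2, lvl 2).
Iteration 3: join on id=2 -> Biology (id 2, parent_id=1, lvl 3).
Iteration 4: join on id=1 -> SciFi (id 1, parent_id=NULL, lvl 4).
Iteration 5: parent_id is NULL; no match; recursion stops.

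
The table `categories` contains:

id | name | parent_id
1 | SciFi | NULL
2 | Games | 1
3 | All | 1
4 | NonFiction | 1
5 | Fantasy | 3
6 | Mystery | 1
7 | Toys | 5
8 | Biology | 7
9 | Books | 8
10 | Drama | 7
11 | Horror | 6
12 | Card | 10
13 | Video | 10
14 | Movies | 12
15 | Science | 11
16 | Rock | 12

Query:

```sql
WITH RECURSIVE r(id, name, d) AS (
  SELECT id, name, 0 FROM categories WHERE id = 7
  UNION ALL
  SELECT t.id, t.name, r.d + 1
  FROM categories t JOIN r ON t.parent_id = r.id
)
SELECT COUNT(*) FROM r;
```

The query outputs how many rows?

Base: id=7 (Toys) at d 0.
Iteration 1: rows with parent_id in {7} -> Biology (id 8, d 1), Drama (id 10, d 1).
Iteration 2: rows with parent_id in {8,10} -> Books (id 9, d 2), Card (id 12, d 2), Video (id 13, d 2).
Iteration 3: rows with parent_id in {9,12,13} -> Movies (id 14, d 3), Rock (id 16, d 3).
Iteration 4: no rows with parent_id in {14,16}; recursion stops.
Total rows emitted: 8.

8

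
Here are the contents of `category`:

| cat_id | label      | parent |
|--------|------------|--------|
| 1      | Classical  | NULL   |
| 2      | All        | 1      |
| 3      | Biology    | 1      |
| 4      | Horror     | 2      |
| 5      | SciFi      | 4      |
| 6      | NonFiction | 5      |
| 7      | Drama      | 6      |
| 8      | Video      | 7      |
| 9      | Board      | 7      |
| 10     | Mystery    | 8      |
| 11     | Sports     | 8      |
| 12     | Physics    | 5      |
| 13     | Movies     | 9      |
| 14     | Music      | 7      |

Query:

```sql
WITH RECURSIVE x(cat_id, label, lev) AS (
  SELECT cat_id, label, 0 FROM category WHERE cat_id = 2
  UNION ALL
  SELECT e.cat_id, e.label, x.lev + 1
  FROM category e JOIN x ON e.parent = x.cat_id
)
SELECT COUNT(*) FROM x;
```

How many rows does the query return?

Base: cat_id=2 (All) at lev 0.
Iteration 1: rows with parent in {2} -> Horror (id 4, lev 1).
Iteration 2: rows with parent in {4} -> SciFi (id 5, lev 2).
Iteration 3: rows with parent in {5} -> NonFiction (id 6, lev 3), Physics (id 12, lev 3).
Iteration 4: rows with parent in {6,12} -> Drama (id 7, lev 4).
Iteration 5: rows with parent in {7} -> Video (id 8, lev 5), Board (id 9, lev 5), Music (id 14, lev 5).
Iteration 6: rows with parent in {8,9,14} -> Mystery (id 10, lev 6), Sports (id 11, lev 6), Movies (id 13, lev 6).
Iteration 7: no rows with parent in {10,11,13}; recursion stops.
Total rows emitted: 12.

12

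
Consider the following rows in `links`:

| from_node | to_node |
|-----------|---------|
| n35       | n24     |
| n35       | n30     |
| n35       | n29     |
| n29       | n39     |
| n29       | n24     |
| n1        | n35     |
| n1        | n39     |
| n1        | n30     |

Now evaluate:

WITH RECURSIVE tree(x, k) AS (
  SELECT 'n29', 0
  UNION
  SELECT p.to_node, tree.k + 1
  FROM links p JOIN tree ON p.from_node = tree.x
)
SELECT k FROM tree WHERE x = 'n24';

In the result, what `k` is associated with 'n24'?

1

Base: (n29, k=0).
Iteration 1: edges from {n29} -> (n24, k=1), (n39, k=1).
Iteration 2: no outgoing edges from {n24,n39}; recursion stops.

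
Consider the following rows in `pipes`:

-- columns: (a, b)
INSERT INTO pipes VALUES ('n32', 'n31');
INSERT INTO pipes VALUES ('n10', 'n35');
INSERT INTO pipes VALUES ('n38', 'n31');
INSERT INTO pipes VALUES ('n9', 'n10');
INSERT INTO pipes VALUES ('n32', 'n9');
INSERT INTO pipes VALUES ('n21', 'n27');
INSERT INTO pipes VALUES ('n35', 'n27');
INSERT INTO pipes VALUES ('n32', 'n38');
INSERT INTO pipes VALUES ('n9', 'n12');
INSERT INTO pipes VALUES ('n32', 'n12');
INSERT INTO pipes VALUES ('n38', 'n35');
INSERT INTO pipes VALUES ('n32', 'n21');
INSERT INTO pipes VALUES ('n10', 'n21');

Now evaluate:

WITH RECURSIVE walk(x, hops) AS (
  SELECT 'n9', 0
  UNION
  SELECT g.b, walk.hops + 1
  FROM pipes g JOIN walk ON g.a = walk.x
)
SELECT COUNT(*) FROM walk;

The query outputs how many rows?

Base: (n9, hops=0).
Iteration 1: edges from {n9} -> (n10, hops=1), (n12, hops=1).
Iteration 2: edges from {n10,n12} -> (n21, hops=2), (n35, hops=2).
Iteration 3: edges from {n21,n35} -> (n27, hops=3). [UNION drops 1 duplicate row(s)]
Iteration 4: no outgoing edges from {n27}; recursion stops.
Total rows emitted: 6.

6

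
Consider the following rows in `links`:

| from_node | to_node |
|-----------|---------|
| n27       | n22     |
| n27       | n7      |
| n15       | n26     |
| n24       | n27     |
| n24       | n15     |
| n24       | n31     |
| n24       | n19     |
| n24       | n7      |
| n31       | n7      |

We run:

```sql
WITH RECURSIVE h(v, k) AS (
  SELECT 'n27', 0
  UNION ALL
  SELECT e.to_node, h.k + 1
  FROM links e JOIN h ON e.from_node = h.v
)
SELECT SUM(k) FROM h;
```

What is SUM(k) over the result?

Base: (n27, k=0).
Iteration 1: edges from {n27} -> (n22, k=1), (n7, k=1).
Iteration 2: no outgoing edges from {n22,n7}; recursion stops.
SUM(k) = 0 + 1 + 1 = 2.

2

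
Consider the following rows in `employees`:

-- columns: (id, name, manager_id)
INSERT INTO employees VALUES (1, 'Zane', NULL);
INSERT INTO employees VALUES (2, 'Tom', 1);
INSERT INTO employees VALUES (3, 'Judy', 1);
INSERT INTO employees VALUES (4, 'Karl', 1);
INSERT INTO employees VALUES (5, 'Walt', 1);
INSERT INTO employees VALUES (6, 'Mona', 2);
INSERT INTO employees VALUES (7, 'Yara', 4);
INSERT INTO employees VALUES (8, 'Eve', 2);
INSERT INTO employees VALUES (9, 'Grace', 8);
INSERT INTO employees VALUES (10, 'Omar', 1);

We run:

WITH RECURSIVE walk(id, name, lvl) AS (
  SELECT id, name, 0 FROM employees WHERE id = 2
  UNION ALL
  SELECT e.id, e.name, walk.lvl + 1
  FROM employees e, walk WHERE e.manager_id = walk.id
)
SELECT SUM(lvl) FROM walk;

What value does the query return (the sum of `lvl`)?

4

Base: id=2 (Tom) at lvl 0.
Iteration 1: rows with manager_id in {2} -> Mona (id 6, lvl 1), Eve (id 8, lvl 1).
Iteration 2: rows with manager_id in {6,8} -> Grace (id 9, lvl 2).
Iteration 3: no rows with manager_id in {9}; recursion stops.
SUM(lvl) = 0 + 1 + 1 + 2 = 4.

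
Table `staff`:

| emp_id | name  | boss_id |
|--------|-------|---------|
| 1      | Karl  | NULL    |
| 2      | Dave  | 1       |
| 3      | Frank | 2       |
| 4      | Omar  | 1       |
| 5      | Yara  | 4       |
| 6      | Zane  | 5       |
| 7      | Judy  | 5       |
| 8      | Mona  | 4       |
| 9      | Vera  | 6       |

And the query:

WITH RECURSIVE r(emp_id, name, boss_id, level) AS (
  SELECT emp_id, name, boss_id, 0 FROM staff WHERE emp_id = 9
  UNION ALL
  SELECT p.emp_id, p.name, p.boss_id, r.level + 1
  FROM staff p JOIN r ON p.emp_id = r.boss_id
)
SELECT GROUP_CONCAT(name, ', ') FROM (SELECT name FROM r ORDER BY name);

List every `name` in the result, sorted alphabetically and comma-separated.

Base: emp_id=9 (Vera), boss_id=6, level 0.
Iteration 1: join on emp_id=6 -> Zane (id 6, boss_id=5, level 1).
Iteration 2: join on emp_id=5 -> Yara (id 5, boss_id=4, level 2).
Iteration 3: join on emp_id=4 -> Omar (id 4, boss_id=1, level 3).
Iteration 4: join on emp_id=1 -> Karl (id 1, boss_id=NULL, level 4).
Iteration 5: boss_id is NULL; no match; recursion stops.

Karl, Omar, Vera, Yara, Zane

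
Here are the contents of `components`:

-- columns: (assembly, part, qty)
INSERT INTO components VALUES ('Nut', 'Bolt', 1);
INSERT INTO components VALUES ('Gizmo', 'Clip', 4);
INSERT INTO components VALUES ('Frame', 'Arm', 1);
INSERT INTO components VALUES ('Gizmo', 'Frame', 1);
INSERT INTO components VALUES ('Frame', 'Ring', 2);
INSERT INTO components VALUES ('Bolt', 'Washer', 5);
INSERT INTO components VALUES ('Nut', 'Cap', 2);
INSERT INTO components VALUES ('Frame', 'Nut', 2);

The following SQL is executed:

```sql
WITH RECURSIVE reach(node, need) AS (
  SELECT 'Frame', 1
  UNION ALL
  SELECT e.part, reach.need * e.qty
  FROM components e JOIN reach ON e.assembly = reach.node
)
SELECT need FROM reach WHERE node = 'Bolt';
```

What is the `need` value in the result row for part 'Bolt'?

Base: (Frame, need=1).
Iteration 1: components of {Frame} -> Arm = 1*1 = 1, Nut = 1*2 = 2, Ring = 1*2 = 2.
Iteration 2: components of {Arm,Nut,Ring} -> Bolt = 2*1 = 2, Cap = 2*2 = 4.
Iteration 3: components of {Bolt,Cap} -> Washer = 2*5 = 10.
Iteration 4: no further components; recursion stops.

2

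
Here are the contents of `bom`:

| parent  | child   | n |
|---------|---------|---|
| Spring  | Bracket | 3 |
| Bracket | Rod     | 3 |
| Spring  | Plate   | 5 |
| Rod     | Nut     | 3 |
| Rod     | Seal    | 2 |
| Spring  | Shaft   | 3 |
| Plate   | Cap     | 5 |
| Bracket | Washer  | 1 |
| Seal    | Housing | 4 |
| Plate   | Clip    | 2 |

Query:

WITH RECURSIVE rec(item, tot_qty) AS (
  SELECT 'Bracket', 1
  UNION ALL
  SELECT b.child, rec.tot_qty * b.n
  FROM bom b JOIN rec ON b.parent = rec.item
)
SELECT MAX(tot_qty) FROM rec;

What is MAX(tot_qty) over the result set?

Base: (Bracket, tot_qty=1).
Iteration 1: components of {Bracket} -> Rod = 1*3 = 3, Washer = 1*1 = 1.
Iteration 2: components of {Rod,Washer} -> Nut = 3*3 = 9, Seal = 3*2 = 6.
Iteration 3: components of {Nut,Seal} -> Housing = 6*4 = 24.
Iteration 4: no further components; recursion stops.
tot_qty values: 1, 3, 1, 9, 6, 24; the maximum is 24.

24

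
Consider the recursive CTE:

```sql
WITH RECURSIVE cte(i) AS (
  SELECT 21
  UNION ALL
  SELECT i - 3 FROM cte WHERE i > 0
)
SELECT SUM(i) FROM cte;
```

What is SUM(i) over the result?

84

Base: i=21.
Iteration 1: 21 > 0 holds -> i = 21 - 3 = 18.
Iteration 2: 18 > 0 holds -> i = 18 - 3 = 15.
Iteration 3: 15 > 0 holds -> i = 15 - 3 = 12.
Iteration 4: 12 > 0 holds -> i = 12 - 3 = 9.
Iteration 5: 9 > 0 holds -> i = 9 - 3 = 6.
Iteration 6: 6 > 0 holds -> i = 6 - 3 = 3.
Iteration 7: 3 > 0 holds -> i = 3 - 3 = 0.
Iteration 8: 0 > 0 fails; recursion stops.
SUM(i) = 21 + 18 + 15 + 12 + 9 + 6 + 3 + 0 = 84.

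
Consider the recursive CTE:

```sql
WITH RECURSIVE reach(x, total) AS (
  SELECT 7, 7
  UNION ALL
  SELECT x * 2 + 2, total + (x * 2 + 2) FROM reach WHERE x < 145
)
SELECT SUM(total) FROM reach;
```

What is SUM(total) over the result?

Base: x=7, total=7.
Iteration 1: 7 < 145 holds -> x = 7 * 2 + 2 = 16, total = 7 + 16 = 23.
Iteration 2: 16 < 145 holds -> x = 16 * 2 + 2 = 34, total = 23 + 34 = 57.
Iteration 3: 34 < 145 holds -> x = 34 * 2 + 2 = 70, total = 57 + 70 = 127.
Iteration 4: 70 < 145 holds -> x = 70 * 2 + 2 = 142, total = 127 + 142 = 269.
Iteration 5: 142 < 145 holds -> x = 142 * 2 + 2 = 286, total = 269 + 286 = 555.
Iteration 6: 286 < 145 fails; recursion stops.
SUM(total) = 7 + 23 + 57 + 127 + 269 + 555 = 1038.

1038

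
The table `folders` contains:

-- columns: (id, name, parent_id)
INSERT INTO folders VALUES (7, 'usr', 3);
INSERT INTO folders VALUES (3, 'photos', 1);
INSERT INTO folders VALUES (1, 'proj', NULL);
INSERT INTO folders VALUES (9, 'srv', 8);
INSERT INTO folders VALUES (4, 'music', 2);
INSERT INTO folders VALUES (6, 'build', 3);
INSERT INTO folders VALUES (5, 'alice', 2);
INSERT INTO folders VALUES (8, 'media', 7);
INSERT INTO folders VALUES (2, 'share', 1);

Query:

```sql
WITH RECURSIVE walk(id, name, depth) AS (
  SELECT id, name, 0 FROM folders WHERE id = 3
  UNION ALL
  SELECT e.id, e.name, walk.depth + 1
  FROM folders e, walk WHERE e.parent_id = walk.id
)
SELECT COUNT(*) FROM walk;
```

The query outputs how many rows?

Base: id=3 (photos) at depth 0.
Iteration 1: rows with parent_id in {3} -> build (id 6, depth 1), usr (id 7, depth 1).
Iteration 2: rows with parent_id in {6,7} -> media (id 8, depth 2).
Iteration 3: rows with parent_id in {8} -> srv (id 9, depth 3).
Iteration 4: no rows with parent_id in {9}; recursion stops.
Total rows emitted: 5.

5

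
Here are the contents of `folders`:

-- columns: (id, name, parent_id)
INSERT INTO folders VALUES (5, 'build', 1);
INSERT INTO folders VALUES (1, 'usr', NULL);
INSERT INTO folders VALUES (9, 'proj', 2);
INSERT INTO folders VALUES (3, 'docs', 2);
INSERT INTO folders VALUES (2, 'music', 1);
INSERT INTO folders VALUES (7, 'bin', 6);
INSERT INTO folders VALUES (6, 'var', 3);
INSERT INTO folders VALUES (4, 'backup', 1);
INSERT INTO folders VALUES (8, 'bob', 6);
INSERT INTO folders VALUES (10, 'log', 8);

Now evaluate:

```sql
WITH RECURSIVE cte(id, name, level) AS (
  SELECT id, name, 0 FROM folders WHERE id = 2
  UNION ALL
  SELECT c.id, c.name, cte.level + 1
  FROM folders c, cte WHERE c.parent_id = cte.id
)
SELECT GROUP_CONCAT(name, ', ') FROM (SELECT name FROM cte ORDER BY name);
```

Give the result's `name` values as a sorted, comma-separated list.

bin, bob, docs, log, music, proj, var

Base: id=2 (music) at level 0.
Iteration 1: rows with parent_id in {2} -> docs (id 3, level 1), proj (id 9, level 1).
Iteration 2: rows with parent_id in {3,9} -> var (id 6, level 2).
Iteration 3: rows with parent_id in {6} -> bin (id 7, level 3), bob (id 8, level 3).
Iteration 4: rows with parent_id in {7,8} -> log (id 10, level 4).
Iteration 5: no rows with parent_id in {10}; recursion stops.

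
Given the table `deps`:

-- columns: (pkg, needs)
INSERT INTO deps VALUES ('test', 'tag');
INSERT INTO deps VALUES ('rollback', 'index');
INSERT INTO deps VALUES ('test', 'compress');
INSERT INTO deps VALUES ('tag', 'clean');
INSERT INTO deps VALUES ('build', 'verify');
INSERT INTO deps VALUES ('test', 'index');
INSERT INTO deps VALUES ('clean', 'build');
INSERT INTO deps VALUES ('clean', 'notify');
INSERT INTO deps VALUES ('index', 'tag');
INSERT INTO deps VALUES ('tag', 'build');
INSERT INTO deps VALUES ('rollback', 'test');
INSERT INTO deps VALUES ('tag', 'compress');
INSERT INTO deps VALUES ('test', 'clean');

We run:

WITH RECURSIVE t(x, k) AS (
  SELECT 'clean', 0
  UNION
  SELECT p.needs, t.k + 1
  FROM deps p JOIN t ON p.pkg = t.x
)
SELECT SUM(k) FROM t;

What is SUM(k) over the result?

4

Base: (clean, k=0).
Iteration 1: edges from {clean} -> (build, k=1), (notify, k=1).
Iteration 2: edges from {build,notify} -> (verify, k=2).
Iteration 3: no outgoing edges from {verify}; recursion stops.
SUM(k) = 0 + 1 + 1 + 2 = 4.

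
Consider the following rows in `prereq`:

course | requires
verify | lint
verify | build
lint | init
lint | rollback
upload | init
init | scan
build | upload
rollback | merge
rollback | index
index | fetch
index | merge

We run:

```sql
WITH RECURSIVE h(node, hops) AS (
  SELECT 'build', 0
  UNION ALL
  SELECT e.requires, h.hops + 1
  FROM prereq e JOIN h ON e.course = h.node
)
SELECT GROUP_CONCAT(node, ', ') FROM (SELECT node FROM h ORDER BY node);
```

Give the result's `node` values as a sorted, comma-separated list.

Base: (build, hops=0).
Iteration 1: edges from {build} -> (upload, hops=1).
Iteration 2: edges from {upload} -> (init, hops=2).
Iteration 3: edges from {init} -> (scan, hops=3).
Iteration 4: no outgoing edges from {scan}; recursion stops.

build, init, scan, upload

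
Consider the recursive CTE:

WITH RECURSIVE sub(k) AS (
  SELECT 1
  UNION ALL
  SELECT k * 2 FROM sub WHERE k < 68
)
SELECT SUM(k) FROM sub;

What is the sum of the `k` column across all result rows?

255

Base: k=1.
Iteration 1: 1 < 68 holds -> k = 1 * 2 = 2.
Iteration 2: 2 < 68 holds -> k = 2 * 2 = 4.
Iteration 3: 4 < 68 holds -> k = 4 * 2 = 8.
Iteration 4: 8 < 68 holds -> k = 8 * 2 = 16.
Iteration 5: 16 < 68 holds -> k = 16 * 2 = 32.
Iteration 6: 32 < 68 holds -> k = 32 * 2 = 64.
Iteration 7: 64 < 68 holds -> k = 64 * 2 = 128.
Iteration 8: 128 < 68 fails; recursion stops.
SUM(k) = 1 + 2 + 4 + 8 + 16 + 32 + 64 + 128 = 255.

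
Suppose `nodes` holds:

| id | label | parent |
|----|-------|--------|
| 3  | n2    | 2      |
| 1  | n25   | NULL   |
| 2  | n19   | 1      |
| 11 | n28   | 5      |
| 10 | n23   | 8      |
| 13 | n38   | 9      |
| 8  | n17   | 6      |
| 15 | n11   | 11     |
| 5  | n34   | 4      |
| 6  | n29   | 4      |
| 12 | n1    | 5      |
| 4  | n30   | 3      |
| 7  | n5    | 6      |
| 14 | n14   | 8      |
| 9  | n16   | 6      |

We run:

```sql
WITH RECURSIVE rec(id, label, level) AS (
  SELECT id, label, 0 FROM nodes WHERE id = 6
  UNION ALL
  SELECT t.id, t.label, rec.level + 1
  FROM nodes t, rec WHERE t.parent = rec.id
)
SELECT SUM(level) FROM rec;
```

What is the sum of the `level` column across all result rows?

Base: id=6 (n29) at level 0.
Iteration 1: rows with parent in {6} -> n5 (id 7, level 1), n17 (id 8, level 1), n16 (id 9, level 1).
Iteration 2: rows with parent in {7,8,9} -> n23 (id 10, level 2), n38 (id 13, level 2), n14 (id 14, level 2).
Iteration 3: no rows with parent in {10,13,14}; recursion stops.
SUM(level) = 0 + 1 + 1 + 1 + 2 + 2 + 2 = 9.

9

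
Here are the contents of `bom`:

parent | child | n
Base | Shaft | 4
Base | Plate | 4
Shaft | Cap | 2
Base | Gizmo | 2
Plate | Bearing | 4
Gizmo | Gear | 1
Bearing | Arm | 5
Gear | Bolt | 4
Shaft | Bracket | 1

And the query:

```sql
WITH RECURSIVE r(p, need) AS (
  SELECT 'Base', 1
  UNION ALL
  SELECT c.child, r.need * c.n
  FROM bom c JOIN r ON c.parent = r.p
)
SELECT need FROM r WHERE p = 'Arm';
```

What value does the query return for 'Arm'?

Base: (Base, need=1).
Iteration 1: components of {Base} -> Gizmo = 1*2 = 2, Plate = 1*4 = 4, Shaft = 1*4 = 4.
Iteration 2: components of {Gizmo,Plate,Shaft} -> Bearing = 4*4 = 16, Bracket = 4*1 = 4, Cap = 4*2 = 8, Gear = 2*1 = 2.
Iteration 3: components of {Bearing,Bracket,Cap,Gear} -> Arm = 16*5 = 80, Bolt = 2*4 = 8.
Iteration 4: no further components; recursion stops.

80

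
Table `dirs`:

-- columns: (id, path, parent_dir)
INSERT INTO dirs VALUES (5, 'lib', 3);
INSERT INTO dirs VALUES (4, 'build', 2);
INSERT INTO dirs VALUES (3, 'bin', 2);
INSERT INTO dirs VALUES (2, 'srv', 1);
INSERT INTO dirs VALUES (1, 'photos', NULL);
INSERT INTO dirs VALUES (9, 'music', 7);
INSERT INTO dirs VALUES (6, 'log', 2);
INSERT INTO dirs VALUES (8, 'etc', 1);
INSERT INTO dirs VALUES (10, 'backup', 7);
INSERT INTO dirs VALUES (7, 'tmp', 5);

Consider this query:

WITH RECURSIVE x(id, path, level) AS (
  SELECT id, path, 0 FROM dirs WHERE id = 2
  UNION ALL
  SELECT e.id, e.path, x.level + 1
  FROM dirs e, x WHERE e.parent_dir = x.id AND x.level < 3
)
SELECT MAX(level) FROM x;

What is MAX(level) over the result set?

Base: id=2 (srv) at level 0.
Iteration 1: rows with parent_dir in {2} -> bin (id 3, level 1), build (id 4, level 1), log (id 6, level 1).
Iteration 2: rows with parent_dir in {3,4,6} -> lib (id 5, level 2).
Iteration 3: rows with parent_dir in {5} -> tmp (id 7, level 3).
Iteration 4: level < 3 fails for all current rows; recursion stops.
level values: 0, 1, 1, 1, 2, 3; the maximum is 3.

3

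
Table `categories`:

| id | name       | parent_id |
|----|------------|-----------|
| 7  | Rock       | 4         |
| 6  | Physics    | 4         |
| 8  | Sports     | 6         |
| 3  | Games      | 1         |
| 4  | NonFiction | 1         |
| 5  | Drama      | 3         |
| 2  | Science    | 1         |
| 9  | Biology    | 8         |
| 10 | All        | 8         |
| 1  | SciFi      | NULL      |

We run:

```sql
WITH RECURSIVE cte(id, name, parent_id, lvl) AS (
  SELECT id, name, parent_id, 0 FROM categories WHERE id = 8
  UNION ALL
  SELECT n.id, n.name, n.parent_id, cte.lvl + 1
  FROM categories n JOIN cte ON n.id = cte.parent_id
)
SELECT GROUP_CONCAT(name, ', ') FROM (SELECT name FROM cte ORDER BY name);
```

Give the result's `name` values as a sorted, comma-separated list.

Base: id=8 (Sports), parent_id=6, lvl 0.
Iteration 1: join on id=6 -> Physics (id 6, parent_id=4, lvl 1).
Iteration 2: join on id=4 -> NonFiction (id 4, parent_id=1, lvl 2).
Iteration 3: join on id=1 -> SciFi (id 1, parent_id=NULL, lvl 3).
Iteration 4: parent_id is NULL; no match; recursion stops.

NonFiction, Physics, SciFi, Sports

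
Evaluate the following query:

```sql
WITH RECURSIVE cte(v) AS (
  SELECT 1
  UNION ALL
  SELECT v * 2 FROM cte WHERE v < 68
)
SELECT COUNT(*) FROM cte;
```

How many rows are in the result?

Base: v=1.
Iteration 1: 1 < 68 holds -> v = 1 * 2 = 2.
Iteration 2: 2 < 68 holds -> v = 2 * 2 = 4.
Iteration 3: 4 < 68 holds -> v = 4 * 2 = 8.
Iteration 4: 8 < 68 holds -> v = 8 * 2 = 16.
Iteration 5: 16 < 68 holds -> v = 16 * 2 = 32.
Iteration 6: 32 < 68 holds -> v = 32 * 2 = 64.
Iteration 7: 64 < 68 holds -> v = 64 * 2 = 128.
Iteration 8: 128 < 68 fails; recursion stops.
Total rows emitted: 8.

8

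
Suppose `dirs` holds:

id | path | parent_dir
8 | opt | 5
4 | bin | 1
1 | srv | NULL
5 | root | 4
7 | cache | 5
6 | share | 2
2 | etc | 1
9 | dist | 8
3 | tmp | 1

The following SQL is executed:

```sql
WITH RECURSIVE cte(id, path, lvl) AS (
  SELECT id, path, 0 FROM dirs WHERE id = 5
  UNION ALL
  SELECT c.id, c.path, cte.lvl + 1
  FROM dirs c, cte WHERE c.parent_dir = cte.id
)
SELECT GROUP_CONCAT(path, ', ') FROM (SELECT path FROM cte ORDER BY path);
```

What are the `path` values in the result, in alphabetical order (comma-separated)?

Base: id=5 (root) at lvl 0.
Iteration 1: rows with parent_dir in {5} -> cache (id 7, lvl 1), opt (id 8, lvl 1).
Iteration 2: rows with parent_dir in {7,8} -> dist (id 9, lvl 2).
Iteration 3: no rows with parent_dir in {9}; recursion stops.

cache, dist, opt, root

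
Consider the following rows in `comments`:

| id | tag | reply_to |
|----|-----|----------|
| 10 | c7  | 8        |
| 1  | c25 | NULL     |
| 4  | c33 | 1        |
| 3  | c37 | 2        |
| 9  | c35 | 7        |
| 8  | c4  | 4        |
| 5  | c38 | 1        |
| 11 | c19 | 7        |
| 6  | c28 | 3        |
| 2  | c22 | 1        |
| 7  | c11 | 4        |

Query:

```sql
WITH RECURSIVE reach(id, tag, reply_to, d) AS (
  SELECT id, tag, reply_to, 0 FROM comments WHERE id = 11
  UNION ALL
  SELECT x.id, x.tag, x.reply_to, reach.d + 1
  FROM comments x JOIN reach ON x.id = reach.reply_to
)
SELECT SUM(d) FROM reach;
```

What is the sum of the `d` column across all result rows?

6

Base: id=11 (c19), reply_to=7, d 0.
Iteration 1: join on id=7 -> c11 (id 7, reply_to=4, d 1).
Iteration 2: join on id=4 -> c33 (id 4, reply_to=1, d 2).
Iteration 3: join on id=1 -> c25 (id 1, reply_to=NULL, d 3).
Iteration 4: reply_to is NULL; no match; recursion stops.
SUM(d) = 0 + 1 + 2 + 3 = 6.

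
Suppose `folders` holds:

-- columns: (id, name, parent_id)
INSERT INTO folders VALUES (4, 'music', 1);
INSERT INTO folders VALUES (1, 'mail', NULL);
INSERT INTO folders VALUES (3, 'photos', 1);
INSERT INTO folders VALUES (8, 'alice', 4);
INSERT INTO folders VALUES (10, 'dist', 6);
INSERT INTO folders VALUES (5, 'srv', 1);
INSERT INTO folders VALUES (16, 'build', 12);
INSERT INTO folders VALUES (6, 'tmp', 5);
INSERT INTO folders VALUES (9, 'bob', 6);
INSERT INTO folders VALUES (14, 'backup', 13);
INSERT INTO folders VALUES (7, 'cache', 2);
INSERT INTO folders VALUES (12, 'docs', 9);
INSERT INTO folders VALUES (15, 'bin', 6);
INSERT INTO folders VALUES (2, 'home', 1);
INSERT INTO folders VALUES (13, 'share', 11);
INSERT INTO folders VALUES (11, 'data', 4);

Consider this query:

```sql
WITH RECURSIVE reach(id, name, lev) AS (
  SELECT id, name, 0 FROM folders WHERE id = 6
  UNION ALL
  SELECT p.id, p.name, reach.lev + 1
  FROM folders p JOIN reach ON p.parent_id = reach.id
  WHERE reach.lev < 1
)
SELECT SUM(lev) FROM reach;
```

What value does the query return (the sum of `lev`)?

Base: id=6 (tmp) at lev 0.
Iteration 1: rows with parent_id in {6} -> bob (id 9, lev 1), dist (id 10, lev 1), bin (id 15, lev 1).
Iteration 2: lev < 1 fails for all current rows; recursion stops.
SUM(lev) = 0 + 1 + 1 + 1 = 3.

3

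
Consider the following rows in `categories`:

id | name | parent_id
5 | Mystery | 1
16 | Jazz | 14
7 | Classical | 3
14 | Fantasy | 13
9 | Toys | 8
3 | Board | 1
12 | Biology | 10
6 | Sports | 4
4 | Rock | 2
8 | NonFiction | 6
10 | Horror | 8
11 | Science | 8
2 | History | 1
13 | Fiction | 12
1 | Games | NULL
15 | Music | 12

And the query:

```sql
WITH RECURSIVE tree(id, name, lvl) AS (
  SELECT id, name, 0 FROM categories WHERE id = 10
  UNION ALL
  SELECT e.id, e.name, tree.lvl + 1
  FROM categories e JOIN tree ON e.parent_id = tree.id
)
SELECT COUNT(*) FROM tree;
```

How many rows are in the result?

Base: id=10 (Horror) at lvl 0.
Iteration 1: rows with parent_id in {10} -> Biology (id 12, lvl 1).
Iteration 2: rows with parent_id in {12} -> Fiction (id 13, lvl 2), Music (id 15, lvl 2).
Iteration 3: rows with parent_id in {13,15} -> Fantasy (id 14, lvl 3).
Iteration 4: rows with parent_id in {14} -> Jazz (id 16, lvl 4).
Iteration 5: no rows with parent_id in {16}; recursion stops.
Total rows emitted: 6.

6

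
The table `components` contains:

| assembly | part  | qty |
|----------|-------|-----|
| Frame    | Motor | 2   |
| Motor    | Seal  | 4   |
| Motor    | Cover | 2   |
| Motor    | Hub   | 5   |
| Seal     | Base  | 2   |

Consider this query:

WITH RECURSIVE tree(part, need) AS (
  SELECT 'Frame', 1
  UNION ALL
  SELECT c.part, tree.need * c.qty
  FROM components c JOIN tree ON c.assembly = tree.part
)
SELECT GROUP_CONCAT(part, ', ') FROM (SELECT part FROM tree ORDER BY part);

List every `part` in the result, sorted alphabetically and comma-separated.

Base: (Frame, need=1).
Iteration 1: components of {Frame} -> Motor = 1*2 = 2.
Iteration 2: components of {Motor} -> Cover = 2*2 = 4, Hub = 2*5 = 10, Seal = 2*4 = 8.
Iteration 3: components of {Cover,Hub,Seal} -> Base = 8*2 = 16.
Iteration 4: no further components; recursion stops.

Base, Cover, Frame, Hub, Motor, Seal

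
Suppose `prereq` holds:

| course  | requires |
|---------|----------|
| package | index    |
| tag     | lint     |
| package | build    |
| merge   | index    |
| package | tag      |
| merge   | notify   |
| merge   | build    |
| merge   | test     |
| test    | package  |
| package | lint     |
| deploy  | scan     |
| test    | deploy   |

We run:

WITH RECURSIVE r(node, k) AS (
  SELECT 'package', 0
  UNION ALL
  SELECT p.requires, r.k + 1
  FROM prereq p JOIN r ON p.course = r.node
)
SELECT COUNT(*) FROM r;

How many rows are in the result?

6

Base: (package, k=0).
Iteration 1: edges from {package} -> (build, k=1), (index, k=1), (lint, k=1), (tag, k=1).
Iteration 2: edges from {build,index,lint,tag} -> (lint, k=2).
Iteration 3: no outgoing edges from {lint}; recursion stops.
Total rows emitted: 6.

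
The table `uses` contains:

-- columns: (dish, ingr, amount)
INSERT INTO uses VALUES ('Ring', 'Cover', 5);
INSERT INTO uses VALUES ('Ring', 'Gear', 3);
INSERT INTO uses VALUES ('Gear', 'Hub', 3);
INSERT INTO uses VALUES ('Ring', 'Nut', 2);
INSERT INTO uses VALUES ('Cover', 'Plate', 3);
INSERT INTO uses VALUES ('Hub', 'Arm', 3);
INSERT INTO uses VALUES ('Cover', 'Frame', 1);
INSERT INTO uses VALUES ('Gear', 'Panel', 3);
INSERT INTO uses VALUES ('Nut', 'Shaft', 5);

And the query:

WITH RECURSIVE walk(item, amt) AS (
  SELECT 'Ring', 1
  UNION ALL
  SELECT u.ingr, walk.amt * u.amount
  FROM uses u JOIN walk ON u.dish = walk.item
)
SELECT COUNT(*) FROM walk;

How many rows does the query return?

10

Base: (Ring, amt=1).
Iteration 1: components of {Ring} -> Cover = 1*5 = 5, Gear = 1*3 = 3, Nut = 1*2 = 2.
Iteration 2: components of {Cover,Gear,Nut} -> Frame = 5*1 = 5, Hub = 3*3 = 9, Panel = 3*3 = 9, Plate = 5*3 = 15, Shaft = 2*5 = 10.
Iteration 3: components of {Frame,Hub,Panel,Plate,Shaft} -> Arm = 9*3 = 27.
Iteration 4: no further components; recursion stops.
Total rows emitted: 10.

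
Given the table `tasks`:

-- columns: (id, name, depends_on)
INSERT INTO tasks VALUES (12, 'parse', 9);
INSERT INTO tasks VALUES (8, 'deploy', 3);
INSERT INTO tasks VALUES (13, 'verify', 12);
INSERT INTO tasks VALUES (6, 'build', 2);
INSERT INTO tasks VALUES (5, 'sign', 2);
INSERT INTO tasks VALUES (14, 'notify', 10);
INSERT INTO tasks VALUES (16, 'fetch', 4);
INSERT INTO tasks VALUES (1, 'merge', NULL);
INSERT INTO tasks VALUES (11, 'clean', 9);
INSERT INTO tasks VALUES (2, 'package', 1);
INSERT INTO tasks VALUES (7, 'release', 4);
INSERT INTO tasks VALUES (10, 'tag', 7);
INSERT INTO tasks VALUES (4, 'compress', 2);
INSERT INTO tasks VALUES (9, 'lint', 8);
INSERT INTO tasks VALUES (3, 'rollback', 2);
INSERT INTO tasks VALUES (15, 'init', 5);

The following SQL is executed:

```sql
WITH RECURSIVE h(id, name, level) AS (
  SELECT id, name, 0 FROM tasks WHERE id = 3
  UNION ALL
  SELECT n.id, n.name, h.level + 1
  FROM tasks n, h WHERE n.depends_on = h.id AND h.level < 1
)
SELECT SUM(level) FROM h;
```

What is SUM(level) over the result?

Base: id=3 (rollback) at level 0.
Iteration 1: rows with depends_on in {3} -> deploy (id 8, level 1).
Iteration 2: level < 1 fails for all current rows; recursion stops.
SUM(level) = 0 + 1 = 1.

1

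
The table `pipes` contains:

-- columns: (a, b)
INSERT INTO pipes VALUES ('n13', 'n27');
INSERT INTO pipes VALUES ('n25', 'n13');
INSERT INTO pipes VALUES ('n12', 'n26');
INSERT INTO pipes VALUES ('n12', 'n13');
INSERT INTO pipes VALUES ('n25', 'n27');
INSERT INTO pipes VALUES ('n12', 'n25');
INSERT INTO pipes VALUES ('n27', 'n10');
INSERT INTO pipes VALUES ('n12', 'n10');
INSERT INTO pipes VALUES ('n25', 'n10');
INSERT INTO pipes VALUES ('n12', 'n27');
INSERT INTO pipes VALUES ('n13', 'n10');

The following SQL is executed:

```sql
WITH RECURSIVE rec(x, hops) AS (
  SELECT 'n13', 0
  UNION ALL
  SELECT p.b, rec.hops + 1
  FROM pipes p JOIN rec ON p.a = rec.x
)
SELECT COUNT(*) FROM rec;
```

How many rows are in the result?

4

Base: (n13, hops=0).
Iteration 1: edges from {n13} -> (n10, hops=1), (n27, hops=1).
Iteration 2: edges from {n10,n27} -> (n10, hops=2).
Iteration 3: no outgoing edges from {n10}; recursion stops.
Total rows emitted: 4.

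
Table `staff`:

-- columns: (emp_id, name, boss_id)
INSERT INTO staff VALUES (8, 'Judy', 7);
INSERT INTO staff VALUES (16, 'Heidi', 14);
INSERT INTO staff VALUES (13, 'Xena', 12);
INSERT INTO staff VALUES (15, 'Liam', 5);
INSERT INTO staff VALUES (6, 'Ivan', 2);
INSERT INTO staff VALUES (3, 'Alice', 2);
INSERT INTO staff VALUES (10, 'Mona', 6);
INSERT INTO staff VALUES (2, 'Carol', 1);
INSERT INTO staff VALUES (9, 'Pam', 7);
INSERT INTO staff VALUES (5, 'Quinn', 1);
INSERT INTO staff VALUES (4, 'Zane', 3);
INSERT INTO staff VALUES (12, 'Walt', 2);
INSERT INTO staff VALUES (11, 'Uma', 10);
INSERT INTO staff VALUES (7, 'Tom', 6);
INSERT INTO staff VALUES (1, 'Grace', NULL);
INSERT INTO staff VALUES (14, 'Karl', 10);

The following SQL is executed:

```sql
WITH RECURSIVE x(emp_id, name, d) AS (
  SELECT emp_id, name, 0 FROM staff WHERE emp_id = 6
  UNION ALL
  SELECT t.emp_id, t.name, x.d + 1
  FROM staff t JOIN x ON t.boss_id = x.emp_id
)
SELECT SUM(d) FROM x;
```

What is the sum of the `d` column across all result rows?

13

Base: emp_id=6 (Ivan) at d 0.
Iteration 1: rows with boss_id in {6} -> Tom (id 7, d 1), Mona (id 10, d 1).
Iteration 2: rows with boss_id in {7,10} -> Judy (id 8, d 2), Pam (id 9, d 2), Uma (id 11, d 2), Karl (id 14, d 2).
Iteration 3: rows with boss_id in {8,9,11,14} -> Heidi (id 16, d 3).
Iteration 4: no rows with boss_id in {16}; recursion stops.
SUM(d) = 0 + 1 + 1 + 2 + 2 + 2 + 2 + 3 = 13.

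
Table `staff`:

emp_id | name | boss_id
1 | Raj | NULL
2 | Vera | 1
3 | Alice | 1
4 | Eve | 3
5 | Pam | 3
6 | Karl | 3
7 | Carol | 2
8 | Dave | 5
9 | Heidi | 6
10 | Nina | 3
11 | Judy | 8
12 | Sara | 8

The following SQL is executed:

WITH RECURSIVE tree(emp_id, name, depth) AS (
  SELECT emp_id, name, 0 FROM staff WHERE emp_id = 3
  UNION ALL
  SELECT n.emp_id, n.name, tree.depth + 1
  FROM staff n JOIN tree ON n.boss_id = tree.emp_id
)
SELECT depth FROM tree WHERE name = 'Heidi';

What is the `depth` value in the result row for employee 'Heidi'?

2

Base: emp_id=3 (Alice) at depth 0.
Iteration 1: rows with boss_id in {3} -> Eve (id 4, depth 1), Pam (id 5, depth 1), Karl (id 6, depth 1), Nina (id 10, depth 1).
Iteration 2: rows with boss_id in {4,5,6,10} -> Dave (id 8, depth 2), Heidi (id 9, depth 2).
Iteration 3: rows with boss_id in {8,9} -> Judy (id 11, depth 3), Sara (id 12, depth 3).
Iteration 4: no rows with boss_id in {11,12}; recursion stops.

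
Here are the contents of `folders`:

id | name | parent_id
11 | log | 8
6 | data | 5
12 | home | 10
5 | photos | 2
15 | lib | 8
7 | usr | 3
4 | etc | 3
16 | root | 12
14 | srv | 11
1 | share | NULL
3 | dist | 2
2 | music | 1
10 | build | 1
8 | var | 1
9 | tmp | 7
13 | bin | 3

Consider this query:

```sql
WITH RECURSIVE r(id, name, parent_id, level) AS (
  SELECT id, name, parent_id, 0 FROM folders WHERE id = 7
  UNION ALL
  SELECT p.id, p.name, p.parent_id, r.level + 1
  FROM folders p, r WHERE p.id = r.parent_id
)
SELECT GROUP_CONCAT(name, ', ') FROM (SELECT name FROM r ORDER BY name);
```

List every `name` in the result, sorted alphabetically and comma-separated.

dist, music, share, usr

Base: id=7 (usr), parent_id=3, level 0.
Iteration 1: join on id=3 -> dist (id 3, parent_id=2, level 1).
Iteration 2: join on id=2 -> music (id 2, parent_id=1, level 2).
Iteration 3: join on id=1 -> share (id 1, parent_id=NULL, level 3).
Iteration 4: parent_id is NULL; no match; recursion stops.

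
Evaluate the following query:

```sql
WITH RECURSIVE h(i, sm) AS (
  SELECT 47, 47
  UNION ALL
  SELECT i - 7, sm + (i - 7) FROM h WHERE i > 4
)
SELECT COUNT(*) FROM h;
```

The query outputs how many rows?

Base: i=47, sm=47.
Iteration 1: 47 > 4 holds -> i = 47 - 7 = 40, sm = 47 + 40 = 87.
Iteration 2: 40 > 4 holds -> i = 40 - 7 = 33, sm = 87 + 33 = 120.
Iteration 3: 33 > 4 holds -> i = 33 - 7 = 26, sm = 120 + 26 = 146.
Iteration 4: 26 > 4 holds -> i = 26 - 7 = 19, sm = 146 + 19 = 165.
Iteration 5: 19 > 4 holds -> i = 19 - 7 = 12, sm = 165 + 12 = 177.
Iteration 6: 12 > 4 holds -> i = 12 - 7 = 5, sm = 177 + 5 = 182.
Iteration 7: 5 > 4 holds -> i = 5 - 7 = -2, sm = 182 + -2 = 180.
Iteration 8: -2 > 4 fails; recursion stops.
Total rows emitted: 8.

8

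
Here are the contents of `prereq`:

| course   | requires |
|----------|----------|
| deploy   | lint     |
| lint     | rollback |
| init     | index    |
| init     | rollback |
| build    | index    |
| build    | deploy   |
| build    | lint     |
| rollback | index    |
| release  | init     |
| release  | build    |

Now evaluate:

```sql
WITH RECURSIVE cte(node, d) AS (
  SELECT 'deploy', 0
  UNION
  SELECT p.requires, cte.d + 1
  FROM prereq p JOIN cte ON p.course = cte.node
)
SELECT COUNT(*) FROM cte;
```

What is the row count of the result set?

Base: (deploy, d=0).
Iteration 1: edges from {deploy} -> (lint, d=1).
Iteration 2: edges from {lint} -> (rollback, d=2).
Iteration 3: edges from {rollback} -> (index, d=3).
Iteration 4: no outgoing edges from {index}; recursion stops.
Total rows emitted: 4.

4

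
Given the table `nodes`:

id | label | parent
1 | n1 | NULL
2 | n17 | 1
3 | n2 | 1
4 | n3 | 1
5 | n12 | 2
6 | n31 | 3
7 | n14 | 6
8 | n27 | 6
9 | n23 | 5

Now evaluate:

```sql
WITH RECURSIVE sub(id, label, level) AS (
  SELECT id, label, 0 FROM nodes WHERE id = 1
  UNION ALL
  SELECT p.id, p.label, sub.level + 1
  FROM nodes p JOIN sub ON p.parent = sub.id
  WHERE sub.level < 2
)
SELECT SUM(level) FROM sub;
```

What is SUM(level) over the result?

7

Base: id=1 (n1) at level 0.
Iteration 1: rows with parent in {1} -> n17 (id 2, level 1), n2 (id 3, level 1), n3 (id 4, level 1).
Iteration 2: rows with parent in {2,3,4} -> n12 (id 5, level 2), n31 (id 6, level 2).
Iteration 3: level < 2 fails for all current rows; recursion stops.
SUM(level) = 0 + 1 + 1 + 1 + 2 + 2 = 7.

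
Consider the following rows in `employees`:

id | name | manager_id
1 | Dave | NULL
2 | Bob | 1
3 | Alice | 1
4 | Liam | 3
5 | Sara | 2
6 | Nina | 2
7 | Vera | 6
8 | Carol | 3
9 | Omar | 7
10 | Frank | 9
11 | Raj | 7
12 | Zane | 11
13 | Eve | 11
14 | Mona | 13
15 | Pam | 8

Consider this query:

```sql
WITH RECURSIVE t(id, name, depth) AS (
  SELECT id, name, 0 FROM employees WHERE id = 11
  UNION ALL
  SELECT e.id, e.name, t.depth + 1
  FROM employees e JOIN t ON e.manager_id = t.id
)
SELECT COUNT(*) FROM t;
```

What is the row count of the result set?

Base: id=11 (Raj) at depth 0.
Iteration 1: rows with manager_id in {11} -> Zane (id 12, depth 1), Eve (id 13, depth 1).
Iteration 2: rows with manager_id in {12,13} -> Mona (id 14, depth 2).
Iteration 3: no rows with manager_id in {14}; recursion stops.
Total rows emitted: 4.

4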